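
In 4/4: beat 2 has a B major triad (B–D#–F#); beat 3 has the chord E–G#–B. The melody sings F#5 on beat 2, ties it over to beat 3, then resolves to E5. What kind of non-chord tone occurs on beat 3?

Suspension.

The harmony at that moment is E major triad (E, G#, B); F#5 is not a chord tone.
It is held over (the same pitch as the preceding F#5) and left by step down to E5.
Held over from the previous chord and resolving down by step — a suspension.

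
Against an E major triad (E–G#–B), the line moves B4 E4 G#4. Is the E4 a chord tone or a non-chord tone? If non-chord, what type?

Chord tone (the root of E major triad).

E major triad contains E, G#, B; E is the root, so it is a chord tone.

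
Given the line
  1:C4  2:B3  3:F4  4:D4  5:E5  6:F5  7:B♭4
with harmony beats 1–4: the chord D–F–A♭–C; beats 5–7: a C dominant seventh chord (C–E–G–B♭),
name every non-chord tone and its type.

B3 (beat 2) — escape tone; F5 (beat 6) — escape tone.

The harmony at that moment is D half-diminished seventh chord (D, F, A♭, C); B3 is not a chord tone.
It is approached by step down from C4 and left by leap up to F4.
Step in, leap out — an escape tone.
The harmony at that moment is C dominant seventh chord (C, E, G, B♭); F5 is not a chord tone.
It is approached by step up from E5 and left by leap down to B♭4.
Step in, leap out — an escape tone.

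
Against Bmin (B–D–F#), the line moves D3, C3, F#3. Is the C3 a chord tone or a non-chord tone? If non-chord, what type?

The harmony at that moment is B minor triad (B, D, F#); C3 is not a chord tone.
It is approached by step down from D3 and left by leap up to F#3.
Step in, leap out — an escape tone.

Non-chord tone — an escape tone.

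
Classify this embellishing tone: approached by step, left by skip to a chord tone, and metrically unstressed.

Approach: by step. Departure: by leap. Metric position: weak.
Step in, leap out, from a weak position — an escape tone (échappée). (It is the mirror image of the appoggiatura, which leaps in and steps out on a strong beat.)

Escape tone.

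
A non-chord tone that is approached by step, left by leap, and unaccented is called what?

Approach: by step. Departure: by leap. Metric position: weak.
Step in, leap out, from a weak position — an escape tone (échappée). (It is the mirror image of the appoggiatura, which leaps in and steps out on a strong beat.)

Escape tone.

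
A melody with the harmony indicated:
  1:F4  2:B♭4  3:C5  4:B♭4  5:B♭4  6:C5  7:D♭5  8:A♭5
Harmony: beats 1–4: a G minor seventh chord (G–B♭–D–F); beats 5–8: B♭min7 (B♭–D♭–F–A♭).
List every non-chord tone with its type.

C5 (beat 3) — neighbor tone; C5 (beat 6) — passing tone.

The harmony at that moment is G minor seventh chord (G, B♭, D, F); C5 is not a chord tone.
It is approached by step up from B♭4 and left by step down to B♭4.
Step away and step back to the same note — a neighbor tone (upper neighbor).
The harmony at that moment is B♭ minor seventh chord (B♭, D♭, F, A♭); C5 is not a chord tone.
It is approached by step up from B♭4 and left by step up to D♭5.
Step in, step out in the same direction — a passing tone.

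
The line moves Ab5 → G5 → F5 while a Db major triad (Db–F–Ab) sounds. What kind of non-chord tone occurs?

G5 is a passing tone.

The harmony at that moment is Db major triad (Db, F, Ab); G5 is not a chord tone.
It is approached by step down from Ab5 and left by step down to F5.
Step in, step out in the same direction — a passing tone.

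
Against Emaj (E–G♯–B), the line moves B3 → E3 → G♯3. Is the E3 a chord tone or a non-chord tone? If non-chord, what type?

E major triad contains E, G♯, B; E is the root, so it is a chord tone.

Chord tone (the root of E major triad).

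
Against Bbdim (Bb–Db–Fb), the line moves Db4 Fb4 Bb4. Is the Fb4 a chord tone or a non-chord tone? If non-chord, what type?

Chord tone (the fifth of Bb diminished triad).

Bb diminished triad contains Bb, Db, Fb; Fb is the fifth, so it is a chord tone.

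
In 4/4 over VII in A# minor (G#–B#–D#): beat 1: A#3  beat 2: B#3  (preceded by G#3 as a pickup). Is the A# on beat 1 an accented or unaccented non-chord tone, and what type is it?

Accented passing tone.

The harmony at that moment is G# major triad (G#, B#, D#); A#3 is not a chord tone.
It is approached by step up from G#3 and left by step up to B#3.
Step in, step out in the same direction — a passing tone.
It falls on the downbeat, so it is accented.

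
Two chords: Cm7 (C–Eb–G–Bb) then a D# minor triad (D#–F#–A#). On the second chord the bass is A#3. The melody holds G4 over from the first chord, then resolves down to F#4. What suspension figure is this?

At the second chord the bass is A#3. The suspended G4 lies a seventh above the bass; after resolving down by step to F#4, the interval above the bass becomes a sixth.
Suspension figures are named by those two intervals: 7–6.

7–6 suspension.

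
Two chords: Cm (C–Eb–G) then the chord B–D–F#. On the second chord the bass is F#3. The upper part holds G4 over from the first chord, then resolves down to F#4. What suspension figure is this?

At the second chord the bass is F#3. The suspended G4 lies a ninth above the bass; after resolving down by step to F#4, the interval above the bass becomes an octave.
Suspension figures are named by those two intervals: 9–8.

9–8 suspension.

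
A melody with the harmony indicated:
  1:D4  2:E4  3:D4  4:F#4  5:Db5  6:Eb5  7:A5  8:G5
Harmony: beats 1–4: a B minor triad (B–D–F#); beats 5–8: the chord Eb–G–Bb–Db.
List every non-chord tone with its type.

The harmony at that moment is B minor triad (B, D, F#); E4 is not a chord tone.
It is approached by step up from D4 and left by step down to D4.
Step away and step back to the same note — a neighbor tone (upper neighbor).
The harmony at that moment is Eb dominant seventh chord (Eb, G, Bb, Db); A5 is not a chord tone.
It is approached by leap up from Eb5 and left by step down to G5.
Leap in, step out — an appoggiatura.

E4 (beat 2) — neighbor tone; A5 (beat 7) — appoggiatura.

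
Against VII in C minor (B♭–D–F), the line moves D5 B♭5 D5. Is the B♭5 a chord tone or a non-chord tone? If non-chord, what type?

Bb major triad contains B♭, D, F; B♭ is the root, so it is a chord tone.

Chord tone (the root of Bb major triad).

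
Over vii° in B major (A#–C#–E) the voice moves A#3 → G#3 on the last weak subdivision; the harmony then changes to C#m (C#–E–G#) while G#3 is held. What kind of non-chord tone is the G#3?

G#3 is an anticipation.

The harmony at that moment is A# diminished triad (A#, C#, E); G#3 is not a chord tone.
It is approached by step down from A#3 and then sustained as the same pitch into the next harmony.
Arriving early and becoming a chord tone when the harmony changes — an anticipation.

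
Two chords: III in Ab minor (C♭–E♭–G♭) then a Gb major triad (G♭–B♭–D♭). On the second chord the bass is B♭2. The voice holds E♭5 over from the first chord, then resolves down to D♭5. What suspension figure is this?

4–3 suspension.

At the second chord the bass is B♭2. The suspended E♭5 lies a fourth above the bass; after resolving down by step to D♭5, the interval above the bass becomes a third.
Suspension figures are named by those two intervals: 4–3.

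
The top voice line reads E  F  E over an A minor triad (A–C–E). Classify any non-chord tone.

F is a neighbor tone.

The harmony at that moment is A minor triad (A, C, E); F is not a chord tone.
It is approached by step up from E and left by step down to E.
Step away and step back to the same note — a neighbor tone (upper neighbor).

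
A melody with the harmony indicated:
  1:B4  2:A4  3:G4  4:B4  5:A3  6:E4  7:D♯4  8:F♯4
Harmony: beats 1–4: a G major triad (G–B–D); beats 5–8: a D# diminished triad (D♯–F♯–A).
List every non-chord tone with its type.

The harmony at that moment is G major triad (G, B, D); A4 is not a chord tone.
It is approached by step down from B4 and left by step down to G4.
Step in, step out in the same direction — a passing tone.
The harmony at that moment is D♯ diminished triad (D♯, F♯, A); E4 is not a chord tone.
It is approached by leap up from A3 and left by step down to D♯4.
Leap in, step out — an appoggiatura.

A4 (beat 2) — passing tone; E4 (beat 6) — appoggiatura.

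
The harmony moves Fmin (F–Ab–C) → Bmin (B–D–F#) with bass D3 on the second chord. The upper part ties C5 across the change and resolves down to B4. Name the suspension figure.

At the second chord the bass is D3. The suspended C5 lies a seventh above the bass; after resolving down by step to B4, the interval above the bass becomes a sixth.
Suspension figures are named by those two intervals: 7–6.

7–6 suspension.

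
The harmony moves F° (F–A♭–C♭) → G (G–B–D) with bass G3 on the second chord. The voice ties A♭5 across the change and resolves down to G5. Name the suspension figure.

9–8 suspension.

At the second chord the bass is G3. The suspended A♭5 lies a ninth above the bass; after resolving down by step to G5, the interval above the bass becomes an octave.
Suspension figures are named by those two intervals: 9–8.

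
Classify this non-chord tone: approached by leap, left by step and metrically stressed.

Approach: by leap. Departure: by step. Metric position: strong.
Leap in, step out, in a metrically strong position — an appoggiatura. (It is the mirror image of the escape tone, which steps in and leaps out from a weak position.)

Appoggiatura.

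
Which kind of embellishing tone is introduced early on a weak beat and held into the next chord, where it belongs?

Approach: ahead of the chord change (typically by step), so it is dissonant against the current harmony. Departure: none — the same pitch is restated or held and is a chord tone of the new harmony.
Dissonant first, consonant once the harmony catches up: the note simply arrives early — an anticipation. (The reverse timing, consonant first and dissonant after the change, would be a suspension or retardation.)

Anticipation.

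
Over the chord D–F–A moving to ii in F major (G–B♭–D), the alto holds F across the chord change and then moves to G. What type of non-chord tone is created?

F is a retardation.

The harmony at that moment is G minor triad (G, B♭, D); F is not a chord tone.
It is held over (the same pitch as the preceding F) and left by step up to G.
Held over from the previous chord and resolving up by step — a retardation.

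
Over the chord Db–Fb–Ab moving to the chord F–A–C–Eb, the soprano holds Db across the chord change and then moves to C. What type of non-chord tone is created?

Db is a suspension.

The harmony at that moment is F dominant seventh chord (F, A, C, Eb); Db is not a chord tone.
It is held over (the same pitch as the preceding Db) and left by step down to C.
Held over from the previous chord and resolving down by step — a suspension.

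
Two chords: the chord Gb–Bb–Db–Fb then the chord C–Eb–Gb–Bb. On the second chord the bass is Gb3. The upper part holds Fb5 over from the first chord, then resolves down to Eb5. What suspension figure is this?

At the second chord the bass is Gb3. The suspended Fb5 lies a seventh above the bass; after resolving down by step to Eb5, the interval above the bass becomes a sixth.
Suspension figures are named by those two intervals: 7–6.

7–6 suspension.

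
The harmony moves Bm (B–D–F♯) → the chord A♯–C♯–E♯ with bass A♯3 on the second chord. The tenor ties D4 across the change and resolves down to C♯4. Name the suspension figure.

4–3 suspension.

At the second chord the bass is A♯3. The suspended D4 lies a fourth above the bass; after resolving down by step to C♯4, the interval above the bass becomes a third.
Suspension figures are named by those two intervals: 4–3.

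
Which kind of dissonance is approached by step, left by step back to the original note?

Neighbor tone.

Approach: by step. Departure: by step in the opposite direction, back to the starting pitch.
Stepwise on both sides but reversing to return to the same chord tone — a neighbor tone. (Had it continued onward in the same direction it would be a passing tone instead.)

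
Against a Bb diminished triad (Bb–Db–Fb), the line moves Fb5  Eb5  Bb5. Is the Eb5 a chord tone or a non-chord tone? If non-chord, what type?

Non-chord tone — an escape tone.

The harmony at that moment is Bb diminished triad (Bb, Db, Fb); Eb5 is not a chord tone.
It is approached by step down from Fb5 and left by leap up to Bb5.
Step in, leap out — an escape tone.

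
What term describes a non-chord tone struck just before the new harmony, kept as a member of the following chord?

Anticipation.

Approach: ahead of the chord change (typically by step), so it is dissonant against the current harmony. Departure: none — the same pitch is restated or held and is a chord tone of the new harmony.
Dissonant first, consonant once the harmony catches up: the note simply arrives early — an anticipation. (The reverse timing, consonant first and dissonant after the change, would be a suspension or retardation.)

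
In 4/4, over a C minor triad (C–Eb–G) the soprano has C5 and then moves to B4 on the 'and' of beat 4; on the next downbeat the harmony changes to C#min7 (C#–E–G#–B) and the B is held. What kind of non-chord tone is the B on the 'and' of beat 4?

The harmony at that moment is C minor triad (C, Eb, G); B4 is not a chord tone.
It is approached by step down from C5 and then sustained as the same pitch into the next harmony.
Arriving early and becoming a chord tone when the harmony changes — an anticipation.

Anticipation.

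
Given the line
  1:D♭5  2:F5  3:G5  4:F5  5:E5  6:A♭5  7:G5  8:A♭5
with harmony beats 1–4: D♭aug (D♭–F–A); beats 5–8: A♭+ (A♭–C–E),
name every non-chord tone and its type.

The harmony at that moment is D♭ augmented triad (D♭, F, A); G5 is not a chord tone.
It is approached by step up from F5 and left by step down to F5.
Step away and step back to the same note — a neighbor tone (upper neighbor).
The harmony at that moment is A♭ augmented triad (A♭, C, E); G5 is not a chord tone.
It is approached by step down from A♭5 and left by step up to A♭5.
Step away and step back to the same note — a neighbor tone (lower neighbor).

G5 (beat 3) — neighbor tone; G5 (beat 7) — neighbor tone.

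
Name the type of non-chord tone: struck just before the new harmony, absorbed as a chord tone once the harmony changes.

Approach: ahead of the chord change (typically by step), so it is dissonant against the current harmony. Departure: none — the same pitch is restated or held and is a chord tone of the new harmony.
Dissonant first, consonant once the harmony catches up: the note simply arrives early — an anticipation. (The reverse timing, consonant first and dissonant after the change, would be a suspension or retardation.)

Anticipation.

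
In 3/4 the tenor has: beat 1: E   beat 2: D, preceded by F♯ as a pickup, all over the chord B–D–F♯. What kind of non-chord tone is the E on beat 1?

Passing tone.

The harmony at that moment is B minor triad (B, D, F♯); E is not a chord tone.
It is approached by step down from F♯ and left by step down to D.
Step in, step out in the same direction — a passing tone.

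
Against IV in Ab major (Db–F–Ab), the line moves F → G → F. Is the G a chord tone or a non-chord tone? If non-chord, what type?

The harmony at that moment is Db major triad (Db, F, Ab); G is not a chord tone.
It is approached by step up from F and left by step down to F.
Step away and step back to the same note — a neighbor tone (upper neighbor).

Non-chord tone — a neighbor tone.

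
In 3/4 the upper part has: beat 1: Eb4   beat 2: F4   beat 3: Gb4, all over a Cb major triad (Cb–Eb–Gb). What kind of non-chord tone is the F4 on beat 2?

The harmony at that moment is Cb major triad (Cb, Eb, Gb); F4 is not a chord tone.
It is approached by step up from Eb4 and left by step up to Gb4.
Step in, step out in the same direction — a passing tone.

Passing tone.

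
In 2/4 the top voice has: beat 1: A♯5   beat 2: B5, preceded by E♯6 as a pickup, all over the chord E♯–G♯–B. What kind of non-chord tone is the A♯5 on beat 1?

Appoggiatura.

The harmony at that moment is E♯ diminished triad (E♯, G♯, B); A♯5 is not a chord tone.
It is approached by leap down from E♯6 and left by step up to B5.
Leap in, step out, metrically accented — an appoggiatura.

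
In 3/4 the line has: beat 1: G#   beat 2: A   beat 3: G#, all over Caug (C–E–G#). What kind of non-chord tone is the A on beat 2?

The harmony at that moment is C augmented triad (C, E, G#); A is not a chord tone.
It is approached by step up from G# and left by step down to G#.
Step away and step back to the same note — a neighbor tone (upper neighbor).

Upper neighbor tone.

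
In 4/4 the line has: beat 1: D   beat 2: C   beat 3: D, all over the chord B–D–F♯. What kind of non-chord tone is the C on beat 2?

Lower neighbor tone.

The harmony at that moment is B minor triad (B, D, F♯); C is not a chord tone.
It is approached by step down from D and left by step up to D.
Step away and step back to the same note — a neighbor tone (lower neighbor).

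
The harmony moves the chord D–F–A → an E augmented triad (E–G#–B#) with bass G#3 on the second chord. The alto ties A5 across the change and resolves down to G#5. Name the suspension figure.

At the second chord the bass is G#3. The suspended A5 lies a ninth above the bass; after resolving down by step to G#5, the interval above the bass becomes an octave.
Suspension figures are named by those two intervals: 9–8.

9–8 suspension.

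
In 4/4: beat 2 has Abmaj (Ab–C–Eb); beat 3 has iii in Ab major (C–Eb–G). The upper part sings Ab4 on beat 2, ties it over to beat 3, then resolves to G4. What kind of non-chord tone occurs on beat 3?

Suspension.

The harmony at that moment is C minor triad (C, Eb, G); Ab4 is not a chord tone.
It is held over (the same pitch as the preceding Ab4) and left by step down to G4.
Held over from the previous chord and resolving down by step — a suspension.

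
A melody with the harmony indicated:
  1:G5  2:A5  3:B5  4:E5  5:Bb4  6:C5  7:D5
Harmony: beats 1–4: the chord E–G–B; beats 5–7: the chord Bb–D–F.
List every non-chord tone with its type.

A5 (beat 2) — passing tone; C5 (beat 6) — passing tone.

The harmony at that moment is E minor triad (E, G, B); A5 is not a chord tone.
It is approached by step up from G5 and left by step up to B5.
Step in, step out in the same direction — a passing tone.
The harmony at that moment is Bb major triad (Bb, D, F); C5 is not a chord tone.
It is approached by step up from Bb4 and left by step up to D5.
Step in, step out in the same direction — a passing tone.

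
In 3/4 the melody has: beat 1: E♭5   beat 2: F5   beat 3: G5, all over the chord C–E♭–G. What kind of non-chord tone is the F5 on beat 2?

Passing tone.

The harmony at that moment is C minor triad (C, E♭, G); F5 is not a chord tone.
It is approached by step up from E♭5 and left by step up to G5.
Step in, step out in the same direction — a passing tone.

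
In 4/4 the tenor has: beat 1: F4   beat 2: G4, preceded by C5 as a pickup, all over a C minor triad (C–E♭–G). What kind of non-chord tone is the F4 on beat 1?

Appoggiatura.

The harmony at that moment is C minor triad (C, E♭, G); F4 is not a chord tone.
It is approached by leap down from C5 and left by step up to G4.
Leap in, step out, metrically accented — an appoggiatura.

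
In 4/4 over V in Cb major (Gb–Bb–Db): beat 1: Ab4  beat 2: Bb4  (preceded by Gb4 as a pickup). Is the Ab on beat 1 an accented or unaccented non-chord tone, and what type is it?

Accented passing tone.

The harmony at that moment is Gb major triad (Gb, Bb, Db); Ab4 is not a chord tone.
It is approached by step up from Gb4 and left by step up to Bb4.
Step in, step out in the same direction — a passing tone.
It falls on the downbeat, so it is accented.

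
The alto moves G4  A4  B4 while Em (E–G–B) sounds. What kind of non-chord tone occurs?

The harmony at that moment is E minor triad (E, G, B); A4 is not a chord tone.
It is approached by step up from G4 and left by step up to B4.
Step in, step out in the same direction — a passing tone.

A4 is a passing tone.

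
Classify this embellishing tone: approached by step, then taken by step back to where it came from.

Neighbor tone.

Approach: by step. Departure: by step in the opposite direction, back to the starting pitch.
Stepwise on both sides but reversing to return to the same chord tone — a neighbor tone. (Had it continued onward in the same direction it would be a passing tone instead.)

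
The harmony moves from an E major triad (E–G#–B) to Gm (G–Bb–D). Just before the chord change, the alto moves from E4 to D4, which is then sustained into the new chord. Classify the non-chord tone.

D4 is an anticipation.

The harmony at that moment is E major triad (E, G#, B); D4 is not a chord tone.
It is approached by step down from E4 and then sustained as the same pitch into the next harmony.
Arriving early and becoming a chord tone when the harmony changes — an anticipation.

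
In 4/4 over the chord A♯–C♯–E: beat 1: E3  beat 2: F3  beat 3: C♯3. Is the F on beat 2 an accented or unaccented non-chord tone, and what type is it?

Unaccented escape tone.

The harmony at that moment is A♯ diminished triad (A♯, C♯, E); F3 is not a chord tone.
It is approached by step up from E3 and left by leap down to C♯3.
Step in, leap out — an escape tone.
It falls on a weak beat, so it is unaccented.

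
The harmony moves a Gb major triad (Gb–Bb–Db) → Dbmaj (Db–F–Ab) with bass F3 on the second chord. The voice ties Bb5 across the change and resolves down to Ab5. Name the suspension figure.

At the second chord the bass is F3. The suspended Bb5 lies a fourth above the bass; after resolving down by step to Ab5, the interval above the bass becomes a third.
Suspension figures are named by those two intervals: 4–3.

4–3 suspension.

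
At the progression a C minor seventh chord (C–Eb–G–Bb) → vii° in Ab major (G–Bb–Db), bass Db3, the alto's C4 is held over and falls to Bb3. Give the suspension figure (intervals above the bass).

7–6 suspension.

At the second chord the bass is Db3. The suspended C4 lies a seventh above the bass; after resolving down by step to Bb3, the interval above the bass becomes a sixth.
Suspension figures are named by those two intervals: 7–6.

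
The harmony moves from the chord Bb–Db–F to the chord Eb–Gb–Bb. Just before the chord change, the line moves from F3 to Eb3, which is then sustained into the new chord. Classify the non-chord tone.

Eb3 is an anticipation.

The harmony at that moment is Bb minor triad (Bb, Db, F); Eb3 is not a chord tone.
It is approached by step down from F3 and then sustained as the same pitch into the next harmony.
Arriving early and becoming a chord tone when the harmony changes — an anticipation.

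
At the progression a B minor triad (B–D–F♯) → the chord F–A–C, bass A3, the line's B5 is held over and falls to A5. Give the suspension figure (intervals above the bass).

9–8 suspension.

At the second chord the bass is A3. The suspended B5 lies a ninth above the bass; after resolving down by step to A5, the interval above the bass becomes an octave.
Suspension figures are named by those two intervals: 9–8.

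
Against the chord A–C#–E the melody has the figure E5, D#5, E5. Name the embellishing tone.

The harmony at that moment is A major triad (A, C#, E); D#5 is not a chord tone.
It is approached by step down from E5 and left by step up to E5.
Step away and step back to the same note — a neighbor tone (lower neighbor).

D#5 is a neighbor tone.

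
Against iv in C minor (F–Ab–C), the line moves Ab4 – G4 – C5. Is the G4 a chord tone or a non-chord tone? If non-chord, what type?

The harmony at that moment is F minor triad (F, Ab, C); G4 is not a chord tone.
It is approached by step down from Ab4 and left by leap up to C5.
Step in, leap out — an escape tone.

Non-chord tone — an escape tone.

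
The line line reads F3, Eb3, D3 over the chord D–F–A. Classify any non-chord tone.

The harmony at that moment is D minor triad (D, F, A); Eb3 is not a chord tone.
It is approached by step down from F3 and left by step down to D3.
Step in, step out in the same direction — a passing tone.

Eb3 is a passing tone.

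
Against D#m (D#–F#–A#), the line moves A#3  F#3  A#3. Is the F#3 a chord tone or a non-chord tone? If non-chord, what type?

D# minor triad contains D#, F#, A#; F# is the third, so it is a chord tone.

Chord tone (the third of D# minor triad).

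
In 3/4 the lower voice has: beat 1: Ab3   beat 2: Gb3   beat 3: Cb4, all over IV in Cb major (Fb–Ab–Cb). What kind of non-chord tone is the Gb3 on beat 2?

Escape tone.

The harmony at that moment is Fb major triad (Fb, Ab, Cb); Gb3 is not a chord tone.
It is approached by step down from Ab3 and left by leap up to Cb4.
Step in, leap out, on a weak beat — an escape tone.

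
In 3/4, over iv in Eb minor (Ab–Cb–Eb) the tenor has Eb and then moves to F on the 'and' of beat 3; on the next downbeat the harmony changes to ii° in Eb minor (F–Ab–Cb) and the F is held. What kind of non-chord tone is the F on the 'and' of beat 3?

The harmony at that moment is Ab minor triad (Ab, Cb, Eb); F is not a chord tone.
It is approached by step up from Eb and then sustained as the same pitch into the next harmony.
Arriving early and becoming a chord tone when the harmony changes — an anticipation.

Anticipation.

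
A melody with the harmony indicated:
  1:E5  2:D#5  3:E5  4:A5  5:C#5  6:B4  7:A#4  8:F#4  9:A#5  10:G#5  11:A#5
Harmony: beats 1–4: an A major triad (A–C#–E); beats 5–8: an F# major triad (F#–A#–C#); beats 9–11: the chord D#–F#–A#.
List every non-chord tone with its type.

D#5 (beat 2) — neighbor tone; B4 (beat 6) — passing tone; G#5 (beat 10) — neighbor tone.

The harmony at that moment is A major triad (A, C#, E); D#5 is not a chord tone.
It is approached by step down from E5 and left by step up to E5.
Step away and step back to the same note — a neighbor tone (lower neighbor).
The harmony at that moment is F# major triad (F#, A#, C#); B4 is not a chord tone.
It is approached by step down from C#5 and left by step down to A#4.
Step in, step out in the same direction — a passing tone.
The harmony at that moment is D# minor triad (D#, F#, A#); G#5 is not a chord tone.
It is approached by step down from A#5 and left by step up to A#5.
Step away and step back to the same note — a neighbor tone (lower neighbor).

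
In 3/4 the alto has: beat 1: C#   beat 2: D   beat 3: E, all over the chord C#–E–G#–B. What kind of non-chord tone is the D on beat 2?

Passing tone.

The harmony at that moment is C# minor seventh chord (C#, E, G#, B); D is not a chord tone.
It is approached by step up from C# and left by step up to E.
Step in, step out in the same direction — a passing tone.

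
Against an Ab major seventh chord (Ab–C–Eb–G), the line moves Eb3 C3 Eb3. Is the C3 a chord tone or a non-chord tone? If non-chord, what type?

Chord tone (the third of Ab major seventh chord).

Ab major seventh chord contains Ab, C, Eb, G; C is the third, so it is a chord tone.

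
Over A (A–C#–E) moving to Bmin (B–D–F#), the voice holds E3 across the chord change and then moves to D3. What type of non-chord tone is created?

E3 is a suspension.

The harmony at that moment is B minor triad (B, D, F#); E3 is not a chord tone.
It is held over (the same pitch as the preceding E3) and left by step down to D3.
Held over from the previous chord and resolving down by step — a suspension.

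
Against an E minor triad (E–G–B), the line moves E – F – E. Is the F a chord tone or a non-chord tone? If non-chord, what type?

The harmony at that moment is E minor triad (E, G, B); F is not a chord tone.
It is approached by step up from E and left by step down to E.
Step away and step back to the same note — a neighbor tone (upper neighbor).

Non-chord tone — a neighbor tone.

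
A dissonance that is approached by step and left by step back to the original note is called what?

Approach: by step. Departure: by step in the opposite direction, back to the starting pitch.
Stepwise on both sides but reversing to return to the same chord tone — a neighbor tone. (Had it continued onward in the same direction it would be a passing tone instead.)

Neighbor tone.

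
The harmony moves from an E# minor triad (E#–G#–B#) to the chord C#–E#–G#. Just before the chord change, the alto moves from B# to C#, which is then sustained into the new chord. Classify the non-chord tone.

The harmony at that moment is E# minor triad (E#, G#, B#); C# is not a chord tone.
It is approached by step up from B# and then sustained as the same pitch into the next harmony.
Arriving early and becoming a chord tone when the harmony changes — an anticipation.

C# is an anticipation.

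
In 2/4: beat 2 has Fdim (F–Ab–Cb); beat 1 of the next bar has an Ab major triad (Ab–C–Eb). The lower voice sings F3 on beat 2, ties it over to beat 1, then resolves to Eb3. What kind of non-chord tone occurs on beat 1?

The harmony at that moment is Ab major triad (Ab, C, Eb); F3 is not a chord tone.
It is held over (the same pitch as the preceding F3) and left by step down to Eb3.
Held over from the previous chord and resolving down by step — a suspension.

Suspension.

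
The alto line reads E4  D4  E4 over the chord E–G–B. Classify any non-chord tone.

The harmony at that moment is E minor triad (E, G, B); D4 is not a chord tone.
It is approached by step down from E4 and left by step up to E4.
Step away and step back to the same note — a neighbor tone (lower neighbor).

D4 is a neighbor tone.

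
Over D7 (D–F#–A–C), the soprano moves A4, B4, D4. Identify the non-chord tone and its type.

B4 is an escape tone.

The harmony at that moment is D dominant seventh chord (D, F#, A, C); B4 is not a chord tone.
It is approached by step up from A4 and left by leap down to D4.
Step in, leap out — an escape tone.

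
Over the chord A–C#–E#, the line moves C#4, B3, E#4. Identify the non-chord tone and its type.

B3 is an escape tone.

The harmony at that moment is A augmented triad (A, C#, E#); B3 is not a chord tone.
It is approached by step down from C#4 and left by leap up to E#4.
Step in, leap out — an escape tone.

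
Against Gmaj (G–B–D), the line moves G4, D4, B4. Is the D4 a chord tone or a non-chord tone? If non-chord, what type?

G major triad contains G, B, D; D is the fifth, so it is a chord tone.

Chord tone (the fifth of G major triad).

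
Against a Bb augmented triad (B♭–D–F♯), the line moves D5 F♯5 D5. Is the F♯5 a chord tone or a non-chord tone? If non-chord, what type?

Bb augmented triad contains B♭, D, F♯; F♯ is the fifth, so it is a chord tone.

Chord tone (the fifth of Bb augmented triad).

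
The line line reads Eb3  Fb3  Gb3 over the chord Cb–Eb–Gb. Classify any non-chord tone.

The harmony at that moment is Cb major triad (Cb, Eb, Gb); Fb3 is not a chord tone.
It is approached by step up from Eb3 and left by step up to Gb3.
Step in, step out in the same direction — a passing tone.

Fb3 is a passing tone.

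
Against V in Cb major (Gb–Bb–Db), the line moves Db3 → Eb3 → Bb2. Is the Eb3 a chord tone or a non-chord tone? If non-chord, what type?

The harmony at that moment is Gb major triad (Gb, Bb, Db); Eb3 is not a chord tone.
It is approached by step up from Db3 and left by leap down to Bb2.
Step in, leap out — an escape tone.

Non-chord tone — an escape tone.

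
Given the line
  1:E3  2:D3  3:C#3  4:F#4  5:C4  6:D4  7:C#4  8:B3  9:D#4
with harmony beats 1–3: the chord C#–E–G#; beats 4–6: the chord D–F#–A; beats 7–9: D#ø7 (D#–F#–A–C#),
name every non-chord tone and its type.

The harmony at that moment is C# minor triad (C#, E, G#); D3 is not a chord tone.
It is approached by step down from E3 and left by step down to C#3.
Step in, step out in the same direction — a passing tone.
The harmony at that moment is D major triad (D, F#, A); C4 is not a chord tone.
It is approached by leap down from F#4 and left by step up to D4.
Leap in, step out — an appoggiatura.
The harmony at that moment is D# half-diminished seventh chord (D#, F#, A, C#); B3 is not a chord tone.
It is approached by step down from C#4 and left by leap up to D#4.
Step in, leap out — an escape tone.

D3 (beat 2) — passing tone; C4 (beat 5) — appoggiatura; B3 (beat 8) — escape tone.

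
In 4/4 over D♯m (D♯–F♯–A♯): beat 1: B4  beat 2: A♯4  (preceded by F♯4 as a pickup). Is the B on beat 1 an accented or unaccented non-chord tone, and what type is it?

The harmony at that moment is D♯ minor triad (D♯, F♯, A♯); B4 is not a chord tone.
It is approached by leap up from F♯4 and left by step down to A♯4.
Leap in, step out — an appoggiatura.
It falls on the downbeat, so it is accented.

Accented appoggiatura.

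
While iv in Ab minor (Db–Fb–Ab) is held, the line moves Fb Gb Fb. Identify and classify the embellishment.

Gb is a neighbor tone.

The harmony at that moment is Db minor triad (Db, Fb, Ab); Gb is not a chord tone.
It is approached by step up from Fb and left by step down to Fb.
Step away and step back to the same note — a neighbor tone (upper neighbor).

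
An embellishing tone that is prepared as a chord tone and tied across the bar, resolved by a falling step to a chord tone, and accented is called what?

Approach: by preparation — the pitch is first a chord tone, then held (tied or repeated) while the harmony changes under it. Departure: down by step. Metric position: strong.
A prepared dissonance that resolves downward by step — a suspension. (The same figure resolving upward would be a retardation.)

Suspension.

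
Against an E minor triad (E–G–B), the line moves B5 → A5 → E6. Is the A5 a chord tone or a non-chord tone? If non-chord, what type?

Non-chord tone — an escape tone.

The harmony at that moment is E minor triad (E, G, B); A5 is not a chord tone.
It is approached by step down from B5 and left by leap up to E6.
Step in, leap out — an escape tone.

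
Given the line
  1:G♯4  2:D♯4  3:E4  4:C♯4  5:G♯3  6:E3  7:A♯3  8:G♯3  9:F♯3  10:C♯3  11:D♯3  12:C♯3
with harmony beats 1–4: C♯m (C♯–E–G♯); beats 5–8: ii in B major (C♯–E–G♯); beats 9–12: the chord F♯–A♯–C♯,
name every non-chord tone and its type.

The harmony at that moment is C♯ minor triad (C♯, E, G♯); D♯4 is not a chord tone.
It is approached by leap down from G♯4 and left by step up to E4.
Leap in, step out — an appoggiatura.
The harmony at that moment is C♯ minor triad (C♯, E, G♯); A♯3 is not a chord tone.
It is approached by leap up from E3 and left by step down to G♯3.
Leap in, step out — an appoggiatura.
The harmony at that moment is F♯ major triad (F♯, A♯, C♯); D♯3 is not a chord tone.
It is approached by step up from C♯3 and left by step down to C♯3.
Step away and step back to the same note — a neighbor tone (upper neighbor).

D♯4 (beat 2) — appoggiatura; A♯3 (beat 7) — appoggiatura; D♯3 (beat 11) — neighbor tone.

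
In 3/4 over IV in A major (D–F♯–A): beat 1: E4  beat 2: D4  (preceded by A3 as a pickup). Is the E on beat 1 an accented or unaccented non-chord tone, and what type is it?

The harmony at that moment is D major triad (D, F♯, A); E4 is not a chord tone.
It is approached by leap up from A3 and left by step down to D4.
Leap in, step out — an appoggiatura.
It falls on the downbeat, so it is accented.

Accented appoggiatura.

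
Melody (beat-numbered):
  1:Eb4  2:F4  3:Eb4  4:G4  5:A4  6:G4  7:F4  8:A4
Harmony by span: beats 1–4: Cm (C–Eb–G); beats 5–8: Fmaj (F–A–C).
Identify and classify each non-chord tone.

The harmony at that moment is C minor triad (C, Eb, G); F4 is not a chord tone.
It is approached by step up from Eb4 and left by step down to Eb4.
Step away and step back to the same note — a neighbor tone (upper neighbor).
The harmony at that moment is F major triad (F, A, C); G4 is not a chord tone.
It is approached by step down from A4 and left by step down to F4.
Step in, step out in the same direction — a passing tone.

F4 (beat 2) — neighbor tone; G4 (beat 6) — passing tone.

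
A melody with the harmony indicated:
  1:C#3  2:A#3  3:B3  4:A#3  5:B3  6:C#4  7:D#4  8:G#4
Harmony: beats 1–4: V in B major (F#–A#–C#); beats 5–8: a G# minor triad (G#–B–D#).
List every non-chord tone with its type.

B3 (beat 3) — neighbor tone; C#4 (beat 6) — passing tone.

The harmony at that moment is F# major triad (F#, A#, C#); B3 is not a chord tone.
It is approached by step up from A#3 and left by step down to A#3.
Step away and step back to the same note — a neighbor tone (upper neighbor).
The harmony at that moment is G# minor triad (G#, B, D#); C#4 is not a chord tone.
It is approached by step up from B3 and left by step up to D#4.
Step in, step out in the same direction — a passing tone.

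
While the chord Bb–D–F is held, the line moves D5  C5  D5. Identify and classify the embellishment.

The harmony at that moment is Bb major triad (Bb, D, F); C5 is not a chord tone.
It is approached by step down from D5 and left by step up to D5.
Step away and step back to the same note — a neighbor tone (lower neighbor).

C5 is a neighbor tone.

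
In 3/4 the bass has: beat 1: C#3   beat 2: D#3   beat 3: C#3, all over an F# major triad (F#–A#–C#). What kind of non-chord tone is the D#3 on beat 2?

Upper neighbor tone.

The harmony at that moment is F# major triad (F#, A#, C#); D#3 is not a chord tone.
It is approached by step up from C#3 and left by step down to C#3.
Step away and step back to the same note — a neighbor tone (upper neighbor).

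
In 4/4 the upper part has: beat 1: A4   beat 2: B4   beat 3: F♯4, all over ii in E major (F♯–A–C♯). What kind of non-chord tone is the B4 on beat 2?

The harmony at that moment is F♯ minor triad (F♯, A, C♯); B4 is not a chord tone.
It is approached by step up from A4 and left by leap down to F♯4.
Step in, leap out, on a weak beat — an escape tone.

Escape tone.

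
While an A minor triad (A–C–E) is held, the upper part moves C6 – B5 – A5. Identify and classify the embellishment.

B5 is a passing tone.

The harmony at that moment is A minor triad (A, C, E); B5 is not a chord tone.
It is approached by step down from C6 and left by step down to A5.
Step in, step out in the same direction — a passing tone.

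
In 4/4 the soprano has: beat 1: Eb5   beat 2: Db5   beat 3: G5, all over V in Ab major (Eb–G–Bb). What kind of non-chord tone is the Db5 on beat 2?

The harmony at that moment is Eb major triad (Eb, G, Bb); Db5 is not a chord tone.
It is approached by step down from Eb5 and left by leap up to G5.
Step in, leap out, on a weak beat — an escape tone.

Escape tone.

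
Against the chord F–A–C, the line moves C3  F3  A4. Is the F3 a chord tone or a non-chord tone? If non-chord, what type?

Chord tone (the root of F major triad).

F major triad contains F, A, C; F is the root, so it is a chord tone.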